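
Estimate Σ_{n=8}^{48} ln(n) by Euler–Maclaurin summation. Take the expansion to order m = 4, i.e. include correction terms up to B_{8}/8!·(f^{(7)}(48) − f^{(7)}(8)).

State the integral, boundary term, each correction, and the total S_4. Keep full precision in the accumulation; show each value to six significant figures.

S_4 ≈ 132.149

∫_8^48 ln(x) dx evaluates to 129.182.
Endpoint term: (f(8) + f(48))/2 = (2.07944 + 3.87120)/2 = 2.97532.
Integral + boundary = 132.157.
k=1: B_{2}/(2)! × [f^{(1)}(48) − f^{(1)}(8)] = 1/12 × (0.0208333 − 0.125000) = -0.00868056.
Partial sum through k=1: 132.149.
k=2: B_{4}/(4)! × [f^{(3)}(48) − f^{(3)}(8)] = −1/720 × (1.80845e-05 − 0.00390625) = 5.40023e-06.
Partial sum through k=2: 132.149.
k=3: B_{6}/(6)! × [f^{(5)}(48) − f^{(5)}(8)] = 1/30240 × (9.41901e-08 − 0.000732422) = -2.42172e-08.
Partial sum through k=3: 132.149.
k=4: B_{8}/(8)! × [f^{(7)}(48) − f^{(7)}(8)] = −1/1209600 × (1.22643e-09 − 0.000343323) = 2.83831e-10.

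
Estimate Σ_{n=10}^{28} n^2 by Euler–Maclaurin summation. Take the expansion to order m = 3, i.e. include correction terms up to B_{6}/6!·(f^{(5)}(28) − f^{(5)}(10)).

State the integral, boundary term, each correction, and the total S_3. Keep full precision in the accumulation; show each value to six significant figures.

S_3 ≈ 7429.00

Integral: ∫_10^28 x^2 dx = 6984.00.
½[f(10) + f(28)] = ½[100.000 + 784.000] = 442.000.
Integral + boundary = 7426.00.
k=1: B_{2}/(2)! × [f^{(1)}(28) − f^{(1)}(10)] = 1/12 × (56.0000 − 20.0000) = 3.00000.
Running total after k=1: 7429.00.
k=2: B_{4}/(4)! × [f^{(3)}(28) − f^{(3)}(10)] = −1/720 × (0.00000 − 0.00000) = 0.00000.
Running total after k=2: 7429.00.
k=3: B_{6}/(6)! × [f^{(5)}(28) − f^{(5)}(10)] = 1/30240 × (0.00000 − 0.00000) = 0.00000.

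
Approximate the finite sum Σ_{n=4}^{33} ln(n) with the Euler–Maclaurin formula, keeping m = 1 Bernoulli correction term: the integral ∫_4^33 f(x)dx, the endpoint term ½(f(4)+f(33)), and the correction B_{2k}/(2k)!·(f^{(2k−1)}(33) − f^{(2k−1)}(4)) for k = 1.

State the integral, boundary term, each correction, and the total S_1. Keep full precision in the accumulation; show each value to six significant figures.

S_1 ≈ 83.2627

∫_4^33 ln(x) dx evaluates to 80.8396.
Endpoint term: (f(4) + f(33))/2 = (1.38629 + 3.49651)/2 = 2.44140.
Running total after boundary: 83.2810.
k=1: B_{2}/(2)! × [f^{(1)}(33) − f^{(1)}(4)] = 1/12 × (0.0303030 − 0.250000) = -0.0183081.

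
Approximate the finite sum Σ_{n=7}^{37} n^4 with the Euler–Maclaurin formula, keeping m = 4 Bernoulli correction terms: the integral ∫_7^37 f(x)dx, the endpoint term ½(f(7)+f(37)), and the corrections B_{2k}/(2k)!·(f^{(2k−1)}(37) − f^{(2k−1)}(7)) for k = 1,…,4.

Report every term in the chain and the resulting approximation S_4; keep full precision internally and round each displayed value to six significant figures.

The integral term ∫_7^37 x^4 dx = 1.38654e+07.
½[f(7) + f(37)] = ½[2401.00 + 1.87416e+06] = 938281.
Running total after boundary: 1.48037e+07.
Order-1 term: 1/12 · (202612 − 1372.00) = 16770.0.
Partial sum through k=1: 1.48205e+07.
Order-2 term: −1/720 · (888.000 − 168.000) = -1.00000.
Partial sum through k=2: 1.48205e+07.
Order-3 term: 1/30240 · (0.00000 − 0.00000) = 0.00000.
Partial sum through k=3: 1.48205e+07.
Order-4 term: −1/1209600 · (0.00000 − 0.00000) = 0.00000.

S_4 ≈ 1.48205e+07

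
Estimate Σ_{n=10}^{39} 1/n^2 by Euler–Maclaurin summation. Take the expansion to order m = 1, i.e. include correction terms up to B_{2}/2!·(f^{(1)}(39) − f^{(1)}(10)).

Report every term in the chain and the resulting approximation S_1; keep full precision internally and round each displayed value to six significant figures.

Integral: ∫_10^39 1/x^2 dx = 0.0743590.
½[f(10) + f(39)] = ½[0.0100000 + 0.000657462] = 0.00532873.
So far: 0.0796877.
k=1: B_{2}/(2)! × [f^{(1)}(39) − f^{(1)}(10)] = 1/12 × (-3.37160e-05 − (-0.00200000)) = 0.000163857.

S_1 ≈ 0.0798516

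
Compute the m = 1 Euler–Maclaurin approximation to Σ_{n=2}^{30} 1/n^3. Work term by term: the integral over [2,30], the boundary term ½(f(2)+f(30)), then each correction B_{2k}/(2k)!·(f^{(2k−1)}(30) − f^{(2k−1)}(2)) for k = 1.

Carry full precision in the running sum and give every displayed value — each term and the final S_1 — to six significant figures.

S_1 ≈ 0.202588

Integral: ∫_2^30 1/x^3 dx = 0.124444.
Boundary: ½(f(2) + f(30)) = ½(0.125000 + 3.70370e-05) = 0.0625185.
So far: 0.186963.
Order-1 term: 1/12 · (-3.70370e-06 − (-0.187500)) = 0.0156247.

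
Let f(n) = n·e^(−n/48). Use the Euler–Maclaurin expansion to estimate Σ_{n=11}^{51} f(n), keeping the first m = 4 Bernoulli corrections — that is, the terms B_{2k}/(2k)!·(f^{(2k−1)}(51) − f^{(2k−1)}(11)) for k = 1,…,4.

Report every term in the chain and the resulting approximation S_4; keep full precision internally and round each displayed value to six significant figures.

The integral term ∫_11^51 x·e^(−x/48) dx = 609.748.
Boundary: ½(f(11) + f(51)) = ½(8.74716 + 17.6251) = 13.1861.
So far: 622.934.
Order-1 term: 1/12 · (-0.0215994 − 0.612964) = -0.0528802.
Partial sum through k=1: 622.881.
Order-2 term: −1/720 · (0.000290617 − 0.000956318) = 9.24584e-07.
Partial sum through k=2: 622.881.
Order-3 term: 1/30240 · (2.56341e-07 − 7.14667e-07) = -1.51563e-11.
Partial sum through k=3: 622.881.
Order-4 term: −1/1209600 · (1.67772e-10 − 4.40219e-10) = 2.25238e-16.

S_4 ≈ 622.881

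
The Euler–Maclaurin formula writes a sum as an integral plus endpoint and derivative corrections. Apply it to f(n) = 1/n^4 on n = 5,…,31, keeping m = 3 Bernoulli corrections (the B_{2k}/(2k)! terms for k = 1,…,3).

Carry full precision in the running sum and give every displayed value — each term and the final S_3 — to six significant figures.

S_3 ≈ 0.00356065

The integral term ∫_5^31 1/x^4 dx = 0.00265548.
Boundary: ½(f(5) + f(31)) = ½(0.00160000 + 1.08281e-06) = 0.000800541.
Integral + boundary = 0.00345602.
Correction k=1: B_{2}/2! · (f^{(1)}(31) − f^{(1)}(5)) = 1/12 · (-1.39718e-07 − (-0.00128000)) = 0.000106655.
Running total after k=1: 0.00356267.
Correction k=2: B_{4}/4! · (f^{(3)}(31) − f^{(3)}(5)) = −1/720 · (-4.36164e-09 − (-0.00153600)) = -2.13333e-06.
Running total after k=2: 0.00356054.
Correction k=3: B_{6}/6! · (f^{(5)}(31) − f^{(5)}(5)) = 1/30240 · (-2.54164e-10 − (-0.00344064)) = 1.13778e-07.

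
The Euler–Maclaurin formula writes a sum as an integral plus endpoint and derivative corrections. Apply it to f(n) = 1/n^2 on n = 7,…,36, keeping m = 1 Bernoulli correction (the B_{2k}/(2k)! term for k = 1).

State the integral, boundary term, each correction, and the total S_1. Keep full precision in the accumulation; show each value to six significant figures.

Integral: ∫_7^36 1/x^2 dx = 0.115079.
½[f(7) + f(36)] = ½[0.0204082 + 0.000771605] = 0.0105899.
Integral + boundary = 0.125669.
Order-1 term: 1/12 · (-4.28669e-05 − (-0.00583090)) = 0.000482336.

S_1 ≈ 0.126152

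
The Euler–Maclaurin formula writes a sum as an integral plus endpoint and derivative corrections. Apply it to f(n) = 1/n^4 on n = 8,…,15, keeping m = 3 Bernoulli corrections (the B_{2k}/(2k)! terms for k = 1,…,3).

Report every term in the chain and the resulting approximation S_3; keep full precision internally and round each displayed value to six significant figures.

S_3 ≈ 0.000693880

∫_8^15 1/x^4 dx evaluates to 0.000552276.
Boundary: ½(f(8) + f(15)) = ½(0.000244141 + 1.97531e-05) = 0.000131947.
Running total after boundary: 0.000684223.
Order-1 term: 1/12 · (-5.26749e-06 − (-0.000122070)) = 9.73357e-06.
After k=1: 0.000693957.
Order-2 term: −1/720 · (-7.02332e-07 − (-5.72205e-05)) = -7.84974e-08.
After k=2: 0.000693878.
Order-3 term: 1/30240 · (-1.74803e-07 − (-5.00679e-05)) = 1.64990e-09.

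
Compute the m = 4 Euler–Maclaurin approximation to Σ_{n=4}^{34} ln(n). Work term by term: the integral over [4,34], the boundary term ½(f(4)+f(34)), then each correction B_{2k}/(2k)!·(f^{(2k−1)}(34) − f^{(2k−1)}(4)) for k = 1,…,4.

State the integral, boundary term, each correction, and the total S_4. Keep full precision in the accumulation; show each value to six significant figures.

S_4 ≈ 86.7891

∫_4^34 ln(x) dx evaluates to 84.3511.
Endpoint term: (f(4) + f(34))/2 = (1.38629 + 3.52636)/2 = 2.45633.
Running total after boundary: 86.8074.
Correction k=1: B_{2}/2! · (f^{(1)}(34) − f^{(1)}(4)) = 1/12 · (0.0294118 − 0.250000) = -0.0183824.
Partial sum through k=1: 86.7890.
Correction k=2: B_{4}/4! · (f^{(3)}(34) − f^{(3)}(4)) = −1/720 · (5.08854e-05 − 0.0312500) = 4.33321e-05.
Partial sum through k=2: 86.7891.
Correction k=3: B_{6}/6! · (f^{(5)}(34) − f^{(5)}(4)) = 1/30240 · (5.28222e-07 − 0.0234375) = -7.75032e-07.
Partial sum through k=3: 86.7891.
Correction k=4: B_{8}/8! · (f^{(7)}(34) − f^{(7)}(4)) = −1/1209600 · (1.37082e-08 − 0.0439453) = 3.63304e-08.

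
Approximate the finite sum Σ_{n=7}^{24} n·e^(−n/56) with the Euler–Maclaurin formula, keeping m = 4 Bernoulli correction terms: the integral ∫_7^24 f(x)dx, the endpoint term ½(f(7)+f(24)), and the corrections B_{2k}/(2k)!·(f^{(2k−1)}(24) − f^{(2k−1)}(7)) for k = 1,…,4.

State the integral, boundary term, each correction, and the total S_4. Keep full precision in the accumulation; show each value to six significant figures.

S_4 ≈ 205.875

∫_7^24 x·e^(−x/56) dx evaluates to 195.002.
Boundary: ½(f(7) + f(24)) = ½(6.17748 + 15.6345) = 10.9060.
Integral + boundary = 205.908.
k=1: B_{2}/(2)! × [f^{(1)}(24) − f^{(1)}(7)] = 1/12 × (0.372251 − 0.772185) = -0.0333278.
Partial sum through k=1: 205.875.
k=2: B_{4}/(4)! × [f^{(3)}(24) − f^{(3)}(7)] = −1/720 × (0.000534161 − 0.000809049) = 3.81789e-07.
Partial sum through k=2: 205.875.
k=3: B_{6}/(6)! × [f^{(5)}(24) − f^{(5)}(7)] = 1/30240 × (3.02812e-07 − 4.37457e-07) = -4.45254e-12.
Partial sum through k=3: 205.875.
k=4: B_{8}/(8)! × [f^{(7)}(24) − f^{(7)}(7)] = −1/1209600 × (1.38805e-10 − 1.96724e-10) = 4.78828e-17.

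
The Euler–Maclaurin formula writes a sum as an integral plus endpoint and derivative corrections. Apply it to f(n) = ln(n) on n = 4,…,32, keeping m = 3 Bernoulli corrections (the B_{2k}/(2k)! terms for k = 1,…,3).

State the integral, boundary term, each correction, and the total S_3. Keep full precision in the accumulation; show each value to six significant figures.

S_3 ≈ 79.7662

The integral term ∫_4^32 ln(x) dx = 77.3584.
Endpoint term: (f(4) + f(32))/2 = (1.38629 + 3.46574)/2 = 2.42602.
Integral + boundary = 79.7844.
Correction k=1: B_{2}/2! · (f^{(1)}(32) − f^{(1)}(4)) = 1/12 · (0.0312500 − 0.250000) = -0.0182292.
After k=1: 79.7662.
Correction k=2: B_{4}/4! · (f^{(3)}(32) − f^{(3)}(4)) = −1/720 · (6.10352e-05 − 0.0312500) = 4.33180e-05.
After k=2: 79.7662.
Correction k=3: B_{6}/6! · (f^{(5)}(32) − f^{(5)}(4)) = 1/30240 · (7.15256e-07 − 0.0234375) = -7.75026e-07.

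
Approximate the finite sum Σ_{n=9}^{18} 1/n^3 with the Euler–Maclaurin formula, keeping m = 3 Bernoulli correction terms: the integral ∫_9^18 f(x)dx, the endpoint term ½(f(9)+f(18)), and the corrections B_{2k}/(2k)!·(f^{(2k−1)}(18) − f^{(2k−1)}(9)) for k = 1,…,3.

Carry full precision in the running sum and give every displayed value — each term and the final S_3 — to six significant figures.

∫_9^18 1/x^3 dx evaluates to 0.00462963.
Endpoint term: (f(9) + f(18))/2 = (0.00137174 + 0.000171468)/2 = 0.000771605.
Integral + boundary = 0.00540123.
Correction k=1: B_{2}/2! · (f^{(1)}(18) − f^{(1)}(9)) = 1/12 · (-2.85780e-05 − (-0.000457247)) = 3.57225e-05.
After k=1: 0.00543696.
Correction k=2: B_{4}/4! · (f^{(3)}(18) − f^{(3)}(9)) = −1/720 · (-1.76407e-06 − (-0.000112901)) = -1.54356e-07.
After k=2: 0.00543680.
Correction k=3: B_{6}/6! · (f^{(5)}(18) − f^{(5)}(9)) = 1/30240 · (-2.28676e-07 − (-5.85410e-05)) = 1.92832e-09.

S_3 ≈ 0.00543680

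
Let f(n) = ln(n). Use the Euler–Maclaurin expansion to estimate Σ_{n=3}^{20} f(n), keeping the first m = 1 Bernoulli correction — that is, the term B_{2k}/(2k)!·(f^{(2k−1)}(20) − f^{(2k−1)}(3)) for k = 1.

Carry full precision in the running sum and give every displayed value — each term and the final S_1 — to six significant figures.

S_1 ≈ 41.6424

The integral term ∫_3^20 ln(x) dx = 39.6188.
Endpoint term: (f(3) + f(20))/2 = (1.09861 + 2.99573)/2 = 2.04717.
So far: 41.6660.
Correction k=1: B_{2}/2! · (f^{(1)}(20) − f^{(1)}(3)) = 1/12 · (0.0500000 − 0.333333) = -0.0236111.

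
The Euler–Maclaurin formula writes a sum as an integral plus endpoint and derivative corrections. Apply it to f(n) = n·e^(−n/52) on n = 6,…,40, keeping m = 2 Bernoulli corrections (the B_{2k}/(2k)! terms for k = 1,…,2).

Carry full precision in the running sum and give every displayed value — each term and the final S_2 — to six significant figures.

The integral term ∫_6^40 x·e^(−x/52) dx = 470.567.
Boundary: ½(f(6) + f(40)) = ½(5.34614 + 18.5348) = 11.9405.
So far: 482.508.
Order-1 term: 1/12 · (0.106931 − 0.788213) = -0.0567735.
After k=1: 482.451.
Order-2 term: −1/720 · (0.000382274 − 0.000950540) = 7.89257e-07.

S_2 ≈ 482.451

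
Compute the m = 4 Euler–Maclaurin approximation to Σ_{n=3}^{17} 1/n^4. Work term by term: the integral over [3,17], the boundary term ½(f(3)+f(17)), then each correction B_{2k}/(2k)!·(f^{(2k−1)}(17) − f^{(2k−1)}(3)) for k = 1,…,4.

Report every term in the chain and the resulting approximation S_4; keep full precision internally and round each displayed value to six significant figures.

S_4 ≈ 0.0197604

∫_3^17 1/x^4 dx evaluates to 0.0122778.
½[f(3) + f(17)] = ½[0.0123457 + 1.19730e-05] = 0.00617883.
Integral + boundary = 0.0184567.
k=1: B_{2}/(2)! × [f^{(1)}(17) − f^{(1)}(3)] = 1/12 × (-2.81719e-06 − (-0.0164609)) = 0.00137151.
Running total after k=1: 0.0198282.
k=2: B_{4}/(4)! × [f^{(3)}(17) − f^{(3)}(3)] = −1/720 × (-2.92441e-07 − (-0.0548697)) = -7.62075e-05.
Running total after k=2: 0.0197520.
k=3: B_{6}/(6)! × [f^{(5)}(17) − f^{(5)}(3)] = 1/30240 × (-5.66668e-08 − (-0.341411)) = 1.12901e-05.
Running total after k=3: 0.0197632.
k=4: B_{8}/(8)! × [f^{(7)}(17) − f^{(7)}(3)] = −1/1209600 × (-1.76471e-08 − (-3.41411)) = -2.82251e-06.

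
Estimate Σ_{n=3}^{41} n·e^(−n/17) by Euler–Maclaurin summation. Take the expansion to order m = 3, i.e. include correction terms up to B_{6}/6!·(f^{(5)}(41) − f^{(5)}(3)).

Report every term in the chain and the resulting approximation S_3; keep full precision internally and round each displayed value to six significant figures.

S_3 ≈ 199.621

The integral term ∫_3^41 x·e^(−x/17) dx = 196.594.
½[f(3) + f(41)] = ½[2.51467 + 3.67593] = 3.09530.
So far: 199.690.
Order-1 term: 1/12 · (-0.126574 − 0.690302) = -0.0680730.
Running total after k=1: 199.621.
Order-2 term: −1/720 · (0.000182489 − 0.00818944) = 1.11208e-05.
Running total after k=2: 199.621.
Order-3 term: 1/30240 · (2.77838e-06 − 4.84093e-05) = -1.50896e-09.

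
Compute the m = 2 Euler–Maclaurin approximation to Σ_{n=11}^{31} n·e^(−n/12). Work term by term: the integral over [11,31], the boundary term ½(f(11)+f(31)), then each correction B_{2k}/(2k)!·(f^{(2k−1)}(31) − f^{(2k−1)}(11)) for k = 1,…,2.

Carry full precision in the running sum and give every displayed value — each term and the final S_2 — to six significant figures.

S_2 ≈ 74.7463

∫_11^31 x·e^(−x/12) dx evaluates to 71.3892.
Boundary: ½(f(11) + f(31)) = ½(4.39835 + 2.34118) = 3.36976.
So far: 74.7590.
Order-1 term: 1/12 · (-0.119576 − 0.0333208) = -0.0127414.
After k=1: 74.7463.
Order-2 term: −1/720 · (0.000218524 − 0.00578486) = 7.73103e-06.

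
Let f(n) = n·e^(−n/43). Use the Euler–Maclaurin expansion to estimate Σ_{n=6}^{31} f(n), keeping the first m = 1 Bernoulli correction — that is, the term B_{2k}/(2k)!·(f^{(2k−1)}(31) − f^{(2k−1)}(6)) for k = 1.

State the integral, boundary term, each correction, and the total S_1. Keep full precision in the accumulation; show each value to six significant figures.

S_1 ≈ 295.280

∫_6^31 x·e^(−x/43) dx evaluates to 285.184.
Endpoint term: (f(6) + f(31))/2 = (5.21858 + 15.0753)/2 = 10.1469.
So far: 295.331.
k=1: B_{2}/(2)! × [f^{(1)}(31) − f^{(1)}(6)] = 1/12 × (0.135712 − 0.748400) = -0.0510574.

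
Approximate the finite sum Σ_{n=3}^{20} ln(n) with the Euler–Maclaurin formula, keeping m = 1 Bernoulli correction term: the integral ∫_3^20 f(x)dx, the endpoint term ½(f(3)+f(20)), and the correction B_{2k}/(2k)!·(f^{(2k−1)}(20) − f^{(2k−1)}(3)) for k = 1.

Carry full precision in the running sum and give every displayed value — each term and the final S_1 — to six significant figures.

S_1 ≈ 41.6424

The integral term ∫_3^20 ln(x) dx = 39.6188.
½[f(3) + f(20)] = ½[1.09861 + 2.99573] = 2.04717.
Running total after boundary: 41.6660.
Correction k=1: B_{2}/2! · (f^{(1)}(20) − f^{(1)}(3)) = 1/12 · (0.0500000 − 0.333333) = -0.0236111.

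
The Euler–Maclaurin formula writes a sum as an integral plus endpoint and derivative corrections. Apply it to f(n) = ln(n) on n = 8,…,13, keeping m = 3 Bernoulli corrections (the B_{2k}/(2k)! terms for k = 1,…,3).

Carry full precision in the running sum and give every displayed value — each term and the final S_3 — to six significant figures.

∫_8^13 ln(x) dx evaluates to 11.7088.
½[f(8) + f(13)] = ½[2.07944 + 2.56495] = 2.32220.
So far: 14.0310.
Correction k=1: B_{2}/2! · (f^{(1)}(13) − f^{(1)}(8)) = 1/12 · (0.0769231 − 0.125000) = -0.00400641.
Partial sum through k=1: 14.0270.
Correction k=2: B_{4}/4! · (f^{(3)}(13) − f^{(3)}(8)) = −1/720 · (0.000910332 − 0.00390625) = 4.16100e-06.
Partial sum through k=2: 14.0270.
Correction k=3: B_{6}/6! · (f^{(5)}(13) − f^{(5)}(8)) = 1/30240 · (6.46390e-05 − 0.000732422) = -2.20828e-08.

S_3 ≈ 14.0270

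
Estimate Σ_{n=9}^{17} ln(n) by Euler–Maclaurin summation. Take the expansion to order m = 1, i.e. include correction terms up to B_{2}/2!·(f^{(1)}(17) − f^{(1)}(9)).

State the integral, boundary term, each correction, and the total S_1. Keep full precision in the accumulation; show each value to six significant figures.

S_1 ≈ 22.9005

The integral term ∫_9^17 ln(x) dx = 20.3896.
Boundary: ½(f(9) + f(17)) = ½(2.19722 + 2.83321) = 2.51522.
So far: 22.9048.
Order-1 term: 1/12 · (0.0588235 − 0.111111) = -0.00435730.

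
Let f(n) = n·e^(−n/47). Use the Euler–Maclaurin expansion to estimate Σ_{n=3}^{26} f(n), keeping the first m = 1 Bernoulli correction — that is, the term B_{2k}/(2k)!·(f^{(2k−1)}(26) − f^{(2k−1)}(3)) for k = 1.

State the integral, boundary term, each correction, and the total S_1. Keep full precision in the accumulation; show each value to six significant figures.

The integral term ∫_3^26 x·e^(−x/47) dx = 231.480.
Endpoint term: (f(3) + f(26))/2 = (2.81449 + 14.9529)/2 = 8.88370.
Running total after boundary: 240.363.
Correction k=1: B_{2}/2! · (f^{(1)}(26) − f^{(1)}(3)) = 1/12 · (0.256965 − 0.878282) = -0.0517764.

S_1 ≈ 240.312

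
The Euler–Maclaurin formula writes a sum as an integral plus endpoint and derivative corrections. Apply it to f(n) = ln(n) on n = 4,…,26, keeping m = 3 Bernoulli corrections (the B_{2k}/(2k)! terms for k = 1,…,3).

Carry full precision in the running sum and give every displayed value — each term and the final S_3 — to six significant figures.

Integral: ∫_4^26 ln(x) dx = 57.1653.
Endpoint term: (f(4) + f(26))/2 = (1.38629 + 3.25810)/2 = 2.32220.
So far: 59.4875.
Order-1 term: 1/12 · (0.0384615 − 0.250000) = -0.0176282.
After k=1: 59.4699.
Order-2 term: −1/720 · (0.000113792 − 0.0312500) = 4.32447e-05.
After k=2: 59.4699.
Order-3 term: 1/30240 · (2.01997e-06 − 0.0234375) = -7.74983e-07.

S_3 ≈ 59.4699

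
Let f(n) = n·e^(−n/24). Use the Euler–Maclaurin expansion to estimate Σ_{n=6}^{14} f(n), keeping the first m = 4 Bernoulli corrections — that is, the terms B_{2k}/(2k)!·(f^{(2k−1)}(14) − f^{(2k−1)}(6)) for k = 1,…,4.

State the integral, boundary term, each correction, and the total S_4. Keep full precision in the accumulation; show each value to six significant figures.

∫_6^14 x·e^(−x/24) dx evaluates to 51.8085.
Endpoint term: (f(6) + f(14))/2 = (4.67280 + 7.81249)/2 = 6.24265.
Running total after boundary: 58.0512.
Correction k=1: B_{2}/2! · (f^{(1)}(14) − f^{(1)}(6)) = 1/12 · (0.232515 − 0.584101) = -0.0292988.
After k=1: 58.0219.
Correction k=2: B_{4}/4! · (f^{(3)}(14) − f^{(3)}(6)) = −1/720 · (0.00234129 − 0.00371823) = 1.91242e-06.
After k=2: 58.0219.
Correction k=3: B_{6}/6! · (f^{(5)}(14) − f^{(5)}(6)) = 1/30240 · (7.42867e-06 − 1.11500e-05) = -1.23060e-10.
After k=3: 58.0219.
Correction k=4: B_{8}/8! · (f^{(7)}(14) − f^{(7)}(6)) = −1/1209600 · (1.87372e-08 − 2.75082e-08) = 7.25122e-15.

S_4 ≈ 58.0219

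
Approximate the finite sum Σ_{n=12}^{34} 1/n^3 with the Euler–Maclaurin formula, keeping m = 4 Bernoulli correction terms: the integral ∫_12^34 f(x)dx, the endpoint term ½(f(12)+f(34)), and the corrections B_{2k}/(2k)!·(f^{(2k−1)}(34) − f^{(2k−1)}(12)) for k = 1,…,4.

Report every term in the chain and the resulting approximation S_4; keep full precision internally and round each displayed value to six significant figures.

S_4 ≈ 0.00335361

Integral: ∫_12^34 1/x^3 dx = 0.00303970.
Boundary: ½(f(12) + f(34)) = ½(0.000578704 + 2.54427e-05) = 0.000302073.
Integral + boundary = 0.00334177.
Order-1 term: 1/12 · (-2.24494e-06 − (-0.000144676)) = 1.18692e-05.
After k=1: 0.00335364.
Order-2 term: −1/720 · (-3.88399e-08 − (-2.00939e-05)) = -2.78542e-08.
After k=2: 0.00335361.
Order-3 term: 1/30240 · (-1.41114e-09 − (-5.86071e-06)) = 1.93760e-10.
After k=3: 0.00335361.
Order-4 term: −1/1209600 · (-8.78909e-11 − (-2.93036e-06)) = -2.42251e-12.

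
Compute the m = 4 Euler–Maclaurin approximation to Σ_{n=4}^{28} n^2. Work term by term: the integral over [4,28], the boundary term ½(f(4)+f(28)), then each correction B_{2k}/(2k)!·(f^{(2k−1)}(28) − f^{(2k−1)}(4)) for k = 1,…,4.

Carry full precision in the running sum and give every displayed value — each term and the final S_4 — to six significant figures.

Integral: ∫_4^28 x^2 dx = 7296.00.
Boundary: ½(f(4) + f(28)) = ½(16.0000 + 784.000) = 400.000.
Integral + boundary = 7696.00.
Order-1 term: 1/12 · (56.0000 − 8.00000) = 4.00000.
Partial sum through k=1: 7700.00.
Order-2 term: −1/720 · (0.00000 − 0.00000) = 0.00000.
Partial sum through k=2: 7700.00.
Order-3 term: 1/30240 · (0.00000 − 0.00000) = 0.00000.
Partial sum through k=3: 7700.00.
Order-4 term: −1/1209600 · (0.00000 − 0.00000) = 0.00000.

S_4 ≈ 7700.00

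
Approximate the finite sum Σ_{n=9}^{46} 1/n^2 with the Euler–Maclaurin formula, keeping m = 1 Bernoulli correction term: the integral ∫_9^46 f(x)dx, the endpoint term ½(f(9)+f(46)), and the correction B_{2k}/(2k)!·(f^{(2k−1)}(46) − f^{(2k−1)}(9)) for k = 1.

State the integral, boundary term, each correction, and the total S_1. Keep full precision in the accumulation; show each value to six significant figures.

S_1 ≈ 0.0960080

Integral: ∫_9^46 1/x^2 dx = 0.0893720.
Endpoint term: (f(9) + f(46))/2 = (0.0123457 + 0.000472590)/2 = 0.00640913.
Integral + boundary = 0.0957811.
k=1: B_{2}/(2)! × [f^{(1)}(46) − f^{(1)}(9)] = 1/12 × (-2.05474e-05 − (-0.00274348)) = 0.000226911.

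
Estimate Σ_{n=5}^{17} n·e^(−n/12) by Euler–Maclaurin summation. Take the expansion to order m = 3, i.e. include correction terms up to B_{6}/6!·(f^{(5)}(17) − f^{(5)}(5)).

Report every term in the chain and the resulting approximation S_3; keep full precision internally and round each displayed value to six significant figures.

The integral term ∫_5^17 x·e^(−x/12) dx = 50.0878.
Boundary: ½(f(5) + f(17)) = ½(3.29620 + 4.12286) = 3.70953.
So far: 53.7973.
k=1: B_{2}/(2)! × [f^{(1)}(17) − f^{(1)}(5)] = 1/12 × (-0.101050 − 0.384557) = -0.0404673.
Running total after k=1: 53.7568.
k=2: B_{4}/(4)! × [f^{(3)}(17) − f^{(3)}(5)] = −1/720 × (0.00266661 − 0.0118267) = 1.27223e-05.
Running total after k=2: 53.7568.
k=3: B_{6}/(6)! × [f^{(5)}(17) − f^{(5)}(5)] = 1/30240 × (4.19094e-05 − 0.000145714) = -3.43268e-09.

S_3 ≈ 53.7568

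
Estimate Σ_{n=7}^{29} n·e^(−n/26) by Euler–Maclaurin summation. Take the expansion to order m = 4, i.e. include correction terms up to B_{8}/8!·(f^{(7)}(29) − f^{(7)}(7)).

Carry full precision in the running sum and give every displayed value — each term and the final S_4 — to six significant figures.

S_4 ≈ 194.122

Integral: ∫_7^29 x·e^(−x/26) dx = 186.745.
Boundary: ½(f(7) + f(29)) = ½(5.34777 + 9.50589) = 7.42683.
So far: 194.172.
Order-1 term: 1/12 · (-0.0378218 − 0.558284) = -0.0496754.
Partial sum through k=1: 194.122.
Order-2 term: −1/720 · (0.000913841 − 0.00308612) = 3.01705e-06.
Partial sum through k=2: 194.122.
Order-3 term: 1/30240 · (2.78644e-06 − 7.90884e-06) = -1.69392e-10.
Partial sum through k=3: 194.122.
Order-4 term: −1/1209600 · (6.24414e-09 − 1.66456e-08) = 8.59908e-15.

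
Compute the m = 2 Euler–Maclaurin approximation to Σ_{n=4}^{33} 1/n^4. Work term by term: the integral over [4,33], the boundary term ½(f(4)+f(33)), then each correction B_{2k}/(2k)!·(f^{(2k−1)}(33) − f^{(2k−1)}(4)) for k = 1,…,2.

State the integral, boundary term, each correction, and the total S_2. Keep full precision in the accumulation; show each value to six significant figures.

S_2 ≈ 0.00746794

∫_4^33 1/x^4 dx evaluates to 0.00519906.
Endpoint term: (f(4) + f(33))/2 = (0.00390625 + 8.43226e-07)/2 = 0.00195355.
Integral + boundary = 0.00715260.
Correction k=1: B_{2}/2! · (f^{(1)}(33) − f^{(1)}(4)) = 1/12 · (-1.02209e-07 − (-0.00390625)) = 0.000325512.
Partial sum through k=1: 0.00747812.
Correction k=2: B_{4}/4! · (f^{(3)}(33) − f^{(3)}(4)) = −1/720 · (-2.81568e-09 − (-0.00732422)) = -1.01725e-05.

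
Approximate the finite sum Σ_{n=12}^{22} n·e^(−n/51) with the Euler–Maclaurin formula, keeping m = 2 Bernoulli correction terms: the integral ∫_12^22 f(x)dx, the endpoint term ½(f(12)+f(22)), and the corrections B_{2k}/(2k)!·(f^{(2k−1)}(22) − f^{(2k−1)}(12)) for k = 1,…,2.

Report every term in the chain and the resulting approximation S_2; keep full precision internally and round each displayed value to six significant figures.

S_2 ≈ 132.702

The integral term ∫_12^22 x·e^(−x/51) dx = 120.834.
Boundary: ½(f(12) + f(22)) = ½(9.48406 + 14.2916) = 11.8878.
So far: 132.721.
k=1: B_{2}/(2)! × [f^{(1)}(22) − f^{(1)}(12)] = 1/12 × (0.369390 − 0.604376) = -0.0195822.
After k=1: 132.702.
k=2: B_{4}/(4)! × [f^{(3)}(22) − f^{(3)}(12)] = −1/720 × (0.000641532 − 0.000840082) = 2.75764e-07.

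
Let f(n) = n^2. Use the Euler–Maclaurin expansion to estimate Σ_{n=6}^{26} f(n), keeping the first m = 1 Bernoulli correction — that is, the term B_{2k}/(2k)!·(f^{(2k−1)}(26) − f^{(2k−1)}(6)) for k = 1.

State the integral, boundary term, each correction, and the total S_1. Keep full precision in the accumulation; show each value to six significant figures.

S_1 ≈ 6146.00

Integral: ∫_6^26 x^2 dx = 5786.67.
Boundary: ½(f(6) + f(26)) = ½(36.0000 + 676.000) = 356.000.
So far: 6142.67.
Order-1 term: 1/12 · (52.0000 − 12.0000) = 3.33333.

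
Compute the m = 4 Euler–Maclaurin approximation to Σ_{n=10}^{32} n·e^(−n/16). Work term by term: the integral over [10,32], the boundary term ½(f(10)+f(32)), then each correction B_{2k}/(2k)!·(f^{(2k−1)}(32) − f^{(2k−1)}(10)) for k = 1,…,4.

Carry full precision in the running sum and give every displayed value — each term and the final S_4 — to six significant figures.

S_4 ≈ 123.545

∫_10^32 x·e^(−x/16) dx evaluates to 118.731.
½[f(10) + f(32)] = ½[5.35261 + 4.33073] = 4.84167.
Running total after boundary: 123.573.
Order-1 term: 1/12 · (-0.135335 − 0.200723) = -0.0280049.
Running total after k=1: 123.545.
Order-2 term: −1/720 · (0.000528653 − 0.00496580) = 6.16271e-06.
Running total after k=2: 123.545.
Order-3 term: 1/30240 · (6.19516e-06 − 3.57326e-05) = -9.76766e-10.
Running total after k=3: 123.545.
Order-4 term: −1/1209600 · (4.03331e-08 − 2.03388e-07) = 1.34801e-13.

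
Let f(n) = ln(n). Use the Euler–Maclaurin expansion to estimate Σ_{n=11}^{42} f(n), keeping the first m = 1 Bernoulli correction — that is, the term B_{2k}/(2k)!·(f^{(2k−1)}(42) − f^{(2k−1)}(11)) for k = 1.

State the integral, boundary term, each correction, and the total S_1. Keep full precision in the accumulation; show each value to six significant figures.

∫_11^42 ln(x) dx evaluates to 99.6053.
Endpoint term: (f(11) + f(42))/2 = (2.39790 + 3.73767)/2 = 3.06778.
So far: 102.673.
Correction k=1: B_{2}/2! · (f^{(1)}(42) − f^{(1)}(11)) = 1/12 · (0.0238095 − 0.0909091) = -0.00559163.

S_1 ≈ 102.667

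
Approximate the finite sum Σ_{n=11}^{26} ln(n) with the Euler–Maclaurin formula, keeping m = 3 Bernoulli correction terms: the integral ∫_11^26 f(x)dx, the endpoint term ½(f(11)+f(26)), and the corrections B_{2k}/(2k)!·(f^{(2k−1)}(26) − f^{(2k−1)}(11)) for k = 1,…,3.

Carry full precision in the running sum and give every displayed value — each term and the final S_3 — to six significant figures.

S_3 ≈ 46.1573

The integral term ∫_11^26 ln(x) dx = 43.3337.
Endpoint term: (f(11) + f(26))/2 = (2.39790 + 3.25810)/2 = 2.82800.
Integral + boundary = 46.1617.
k=1: B_{2}/(2)! × [f^{(1)}(26) − f^{(1)}(11)] = 1/12 × (0.0384615 − 0.0909091) = -0.00437063.
Running total after k=1: 46.1573.
k=2: B_{4}/(4)! × [f^{(3)}(26) − f^{(3)}(11)] = −1/720 × (0.000113792 − 0.00150263) = 1.92894e-06.
Running total after k=2: 46.1573.
k=3: B_{6}/(6)! × [f^{(5)}(26) − f^{(5)}(11)] = 1/30240 × (2.01997e-06 − 0.000149021) = -4.86115e-09.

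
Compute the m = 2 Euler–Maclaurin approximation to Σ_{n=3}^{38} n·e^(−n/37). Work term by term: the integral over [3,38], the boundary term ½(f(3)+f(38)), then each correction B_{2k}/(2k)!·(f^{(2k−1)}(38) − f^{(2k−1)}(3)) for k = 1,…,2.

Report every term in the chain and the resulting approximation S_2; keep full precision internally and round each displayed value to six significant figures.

∫_3^38 x·e^(−x/37) dx evaluates to 371.092.
Boundary: ½(f(3) + f(38)) = ½(2.76636 + 13.6067) = 8.18651.
Integral + boundary = 379.279.
k=1: B_{2}/(2)! × [f^{(1)}(38) − f^{(1)}(3)] = 1/12 × (-0.00967757 − 0.847353) = -0.0714192.
After k=1: 379.207.
k=2: B_{4}/(4)! × [f^{(3)}(38) − f^{(3)}(3)] = −1/720 × (0.000516043 − 0.00196610) = 2.01397e-06.

S_2 ≈ 379.207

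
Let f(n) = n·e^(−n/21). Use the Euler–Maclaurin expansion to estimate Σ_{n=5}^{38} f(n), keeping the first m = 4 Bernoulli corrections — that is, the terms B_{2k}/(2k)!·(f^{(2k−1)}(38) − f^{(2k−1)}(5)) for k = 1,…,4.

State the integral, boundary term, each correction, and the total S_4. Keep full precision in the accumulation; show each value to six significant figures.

S_4 ≈ 232.474

Integral: ∫_5^38 x·e^(−x/21) dx = 227.454.
Endpoint term: (f(5) + f(38))/2 = (3.94064 + 6.22182)/2 = 5.08123.
So far: 232.535.
Correction k=1: B_{2}/2! · (f^{(1)}(38) − f^{(1)}(5)) = 1/12 · (-0.132545 − 0.600478) = -0.0610853.
Partial sum through k=1: 232.474.
Correction k=2: B_{4}/4! · (f^{(3)}(38) − f^{(3)}(5)) = −1/720 · (0.000441994 − 0.00493590) = 6.24154e-06.
Partial sum through k=2: 232.474.
Correction k=3: B_{6}/6! · (f^{(5)}(38) − f^{(5)}(5)) = 1/30240 · (2.68604e-06 − 1.92975e-05) = -5.49319e-10.
Partial sum through k=3: 232.474.
Correction k=4: B_{8}/8! · (f^{(7)}(38) − f^{(7)}(5)) = −1/1209600 · (9.90890e-09 − 6.21369e-08) = 4.31779e-14.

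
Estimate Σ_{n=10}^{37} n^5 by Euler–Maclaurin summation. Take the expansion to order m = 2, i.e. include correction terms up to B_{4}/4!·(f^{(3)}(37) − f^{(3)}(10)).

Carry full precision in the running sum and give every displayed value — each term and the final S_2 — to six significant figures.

∫_10^37 x^5 dx evaluates to 4.27454e+08.
Boundary: ½(f(10) + f(37)) = ½(100000 + 6.93440e+07) = 3.47220e+07.
Integral + boundary = 4.62176e+08.
k=1: B_{2}/(2)! × [f^{(1)}(37) − f^{(1)}(10)] = 1/12 × (9.37080e+06 − 50000.0) = 776734.
Running total after k=1: 4.62953e+08.
k=2: B_{4}/(4)! × [f^{(3)}(37) − f^{(3)}(10)] = −1/720 × (82140.0 − 6000.00) = -105.750.

S_2 ≈ 4.62953e+08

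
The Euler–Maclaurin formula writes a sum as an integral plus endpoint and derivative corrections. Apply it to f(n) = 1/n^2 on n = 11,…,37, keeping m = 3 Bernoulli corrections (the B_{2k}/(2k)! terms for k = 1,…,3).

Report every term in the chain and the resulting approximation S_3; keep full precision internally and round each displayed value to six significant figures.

S_3 ≈ 0.0685012

∫_11^37 1/x^2 dx evaluates to 0.0638821.
Endpoint term: (f(11) + f(37))/2 = (0.00826446 + 0.000730460)/2 = 0.00449746.
Running total after boundary: 0.0683795.
Order-1 term: 1/12 · (-3.94843e-05 − (-0.00150263)) = 0.000121929.
Partial sum through k=1: 0.0685015.
Order-2 term: −1/720 · (-3.46101e-07 − (-0.000149021)) = -2.06493e-07.
Partial sum through k=2: 0.0685012.
Order-3 term: 1/30240 · (-7.58439e-09 − (-3.69474e-05)) = 1.22155e-09.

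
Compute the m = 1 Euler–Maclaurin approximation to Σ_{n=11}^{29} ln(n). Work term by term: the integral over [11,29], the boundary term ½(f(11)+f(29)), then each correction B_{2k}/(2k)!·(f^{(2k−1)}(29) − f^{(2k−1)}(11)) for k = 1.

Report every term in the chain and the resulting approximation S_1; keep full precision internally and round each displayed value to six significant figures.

Integral: ∫_11^29 ln(x) dx = 53.2747.
½[f(11) + f(29)] = ½[2.39790 + 3.36730] = 2.88260.
So far: 56.1573.
Order-1 term: 1/12 · (0.0344828 − 0.0909091) = -0.00470219.

S_1 ≈ 56.1526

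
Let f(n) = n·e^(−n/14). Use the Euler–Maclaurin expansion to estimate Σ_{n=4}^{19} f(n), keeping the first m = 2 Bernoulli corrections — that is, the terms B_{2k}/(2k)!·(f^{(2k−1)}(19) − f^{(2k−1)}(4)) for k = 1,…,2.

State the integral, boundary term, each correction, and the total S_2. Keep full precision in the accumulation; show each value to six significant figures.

Integral: ∫_4^19 x·e^(−x/14) dx = 70.4557.
Boundary: ½(f(4) + f(19)) = ½(3.00591 + 4.89051) = 3.94821.
Integral + boundary = 74.4039.
Correction k=1: B_{2}/2! · (f^{(1)}(19) − f^{(1)}(4)) = 1/12 · (-0.0919268 − 0.536769) = -0.0523914.
Running total after k=1: 74.3515.
Correction k=2: B_{4}/4! · (f^{(3)}(19) − f^{(3)}(4)) = −1/720 · (0.00215747 − 0.0104068) = 1.14573e-05.

S_2 ≈ 74.3516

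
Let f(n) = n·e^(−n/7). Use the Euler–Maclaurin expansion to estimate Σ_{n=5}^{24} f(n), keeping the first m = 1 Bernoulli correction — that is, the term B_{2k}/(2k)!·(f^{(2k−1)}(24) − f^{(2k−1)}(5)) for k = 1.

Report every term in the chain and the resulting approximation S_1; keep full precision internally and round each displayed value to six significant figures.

The integral term ∫_5^24 x·e^(−x/7) dx = 34.0835.
Boundary: ½(f(5) + f(24)) = ½(2.44771 + 0.778398) = 1.61305.
Running total after boundary: 35.6965.
Order-1 term: 1/12 · (-0.0787664 − 0.139869) = -0.0182196.

S_1 ≈ 35.6783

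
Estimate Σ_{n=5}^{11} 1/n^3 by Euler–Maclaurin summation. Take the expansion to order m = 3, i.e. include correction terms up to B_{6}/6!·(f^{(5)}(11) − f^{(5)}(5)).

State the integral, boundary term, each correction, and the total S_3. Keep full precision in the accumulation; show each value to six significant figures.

S_3 ≈ 0.0206213

Integral: ∫_5^11 1/x^3 dx = 0.0158678.
Boundary: ½(f(5) + f(11)) = ½(0.00800000 + 0.000751315) = 0.00437566.
So far: 0.0202434.
Order-1 term: 1/12 · (-0.000204904 − (-0.00480000)) = 0.000382925.
After k=1: 0.0206264.
Order-2 term: −1/720 · (-3.38684e-05 − (-0.00384000)) = -5.28629e-06.
After k=2: 0.0206211.
Order-3 term: 1/30240 · (-1.17560e-05 − (-0.00645120)) = 2.12945e-07.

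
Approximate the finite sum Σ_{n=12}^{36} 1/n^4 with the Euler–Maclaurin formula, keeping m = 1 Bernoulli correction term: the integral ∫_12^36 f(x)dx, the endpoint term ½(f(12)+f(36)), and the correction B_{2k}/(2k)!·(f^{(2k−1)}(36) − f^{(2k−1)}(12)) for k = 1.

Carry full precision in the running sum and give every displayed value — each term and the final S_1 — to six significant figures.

Integral: ∫_12^36 1/x^4 dx = 0.000185757.
Boundary: ½(f(12) + f(36)) = ½(4.82253e-05 + 5.95374e-07) = 2.44103e-05.
So far: 0.000210167.
k=1: B_{2}/(2)! × [f^{(1)}(36) − f^{(1)}(12)] = 1/12 × (-6.61527e-08 − (-1.60751e-05)) = 1.33408e-06.

S_1 ≈ 0.000211501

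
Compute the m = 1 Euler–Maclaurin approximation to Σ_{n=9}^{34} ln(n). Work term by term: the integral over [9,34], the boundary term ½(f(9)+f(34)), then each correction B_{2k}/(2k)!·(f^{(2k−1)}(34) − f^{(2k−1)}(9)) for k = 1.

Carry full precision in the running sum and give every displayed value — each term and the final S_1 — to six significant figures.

S_1 ≈ 77.9762

Integral: ∫_9^34 ln(x) dx = 75.1212.
Boundary: ½(f(9) + f(34)) = ½(2.19722 + 3.52636) = 2.86179.
Integral + boundary = 77.9830.
Order-1 term: 1/12 · (0.0294118 − 0.111111) = -0.00680828.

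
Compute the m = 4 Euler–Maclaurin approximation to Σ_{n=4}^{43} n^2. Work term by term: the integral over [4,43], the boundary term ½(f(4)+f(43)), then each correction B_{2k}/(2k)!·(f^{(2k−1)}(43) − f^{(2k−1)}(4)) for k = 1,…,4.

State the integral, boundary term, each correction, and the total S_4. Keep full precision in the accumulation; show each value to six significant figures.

The integral term ∫_4^43 x^2 dx = 26481.0.
½[f(4) + f(43)] = ½[16.0000 + 1849.00] = 932.500.
So far: 27413.5.
Order-1 term: 1/12 · (86.0000 − 8.00000) = 6.50000.
Running total after k=1: 27420.0.
Order-2 term: −1/720 · (0.00000 − 0.00000) = 0.00000.
Running total after k=2: 27420.0.
Order-3 term: 1/30240 · (0.00000 − 0.00000) = 0.00000.
Running total after k=3: 27420.0.
Order-4 term: −1/1209600 · (0.00000 − 0.00000) = 0.00000.

S_4 ≈ 27420.0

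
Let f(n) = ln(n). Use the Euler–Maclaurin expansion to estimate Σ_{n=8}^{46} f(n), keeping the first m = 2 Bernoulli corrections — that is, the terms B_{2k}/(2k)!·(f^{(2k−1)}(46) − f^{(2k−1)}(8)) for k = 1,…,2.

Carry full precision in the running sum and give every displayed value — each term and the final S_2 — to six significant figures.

S_2 ≈ 124.427

The integral term ∫_8^46 ln(x) dx = 121.482.
½[f(8) + f(46)] = ½[2.07944 + 3.82864] = 2.95404.
Running total after boundary: 124.436.
k=1: B_{2}/(2)! × [f^{(1)}(46) − f^{(1)}(8)] = 1/12 × (0.0217391 − 0.125000) = -0.00860507.
Partial sum through k=1: 124.427.
k=2: B_{4}/(4)! × [f^{(3)}(46) − f^{(3)}(8)] = −1/720 × (2.05474e-05 − 0.00390625) = 5.39681e-06.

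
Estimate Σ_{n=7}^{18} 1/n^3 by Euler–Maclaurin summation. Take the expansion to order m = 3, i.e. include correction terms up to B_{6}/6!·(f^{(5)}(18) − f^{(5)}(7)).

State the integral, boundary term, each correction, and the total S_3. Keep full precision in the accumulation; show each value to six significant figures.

The integral term ∫_7^18 1/x^3 dx = 0.00866087.
Endpoint term: (f(7) + f(18))/2 = (0.00291545 + 0.000171468)/2 = 0.00154346.
Integral + boundary = 0.0102043.
Order-1 term: 1/12 · (-2.85780e-05 − (-0.00124948)) = 0.000101742.
Running total after k=1: 0.0103061.
Order-2 term: −1/720 · (-1.76407e-06 − (-0.000509992)) = -7.05872e-07.
Running total after k=2: 0.0103054.
Order-3 term: 1/30240 · (-2.28676e-07 − (-0.000437136)) = 1.44480e-08.

S_3 ≈ 0.0103054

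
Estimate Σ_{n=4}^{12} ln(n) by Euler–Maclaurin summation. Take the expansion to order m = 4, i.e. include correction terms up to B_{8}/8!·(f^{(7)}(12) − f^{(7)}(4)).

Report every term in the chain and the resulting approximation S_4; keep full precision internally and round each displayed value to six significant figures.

S_4 ≈ 18.1955

Integral: ∫_4^12 ln(x) dx = 16.2737.
Boundary: ½(f(4) + f(12)) = ½(1.38629 + 2.48491) = 1.93560.
Integral + boundary = 18.2093.
k=1: B_{2}/(2)! × [f^{(1)}(12) − f^{(1)}(4)] = 1/12 × (0.0833333 − 0.250000) = -0.0138889.
After k=1: 18.1954.
k=2: B_{4}/(4)! × [f^{(3)}(12) − f^{(3)}(4)] = −1/720 × (0.00115741 − 0.0312500) = 4.17953e-05.
After k=2: 18.1955.
k=3: B_{6}/(6)! × [f^{(5)}(12) − f^{(5)}(4)] = 1/30240 × (9.64506e-05 − 0.0234375) = -7.71860e-07.
After k=3: 18.1955.
k=4: B_{8}/(8)! × [f^{(7)}(12) − f^{(7)}(4)] = −1/1209600 × (2.00939e-05 − 0.0439453) = 3.63138e-08.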